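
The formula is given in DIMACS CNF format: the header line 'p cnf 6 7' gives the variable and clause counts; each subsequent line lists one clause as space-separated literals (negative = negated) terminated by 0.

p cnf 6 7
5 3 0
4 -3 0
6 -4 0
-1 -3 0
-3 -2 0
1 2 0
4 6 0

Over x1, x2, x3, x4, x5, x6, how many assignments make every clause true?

There are 2^6 = 64 truth assignments over (x1, x2, x3, x4, x5, x6).
Split on x2. With x2 = True, the clauses containing x2 are satisfied and ¬x2 drops from the rest; 4 of the 2^5 = 32 assignments to the other variables satisfy what remains.
With x2 = False, by the same count on the reduced clause set, 2 assignments work.
(One model: x1=F, x2=T, x3=F, x4=F, x5=T, x6=T.)
Total: 4 + 2 = 6.

6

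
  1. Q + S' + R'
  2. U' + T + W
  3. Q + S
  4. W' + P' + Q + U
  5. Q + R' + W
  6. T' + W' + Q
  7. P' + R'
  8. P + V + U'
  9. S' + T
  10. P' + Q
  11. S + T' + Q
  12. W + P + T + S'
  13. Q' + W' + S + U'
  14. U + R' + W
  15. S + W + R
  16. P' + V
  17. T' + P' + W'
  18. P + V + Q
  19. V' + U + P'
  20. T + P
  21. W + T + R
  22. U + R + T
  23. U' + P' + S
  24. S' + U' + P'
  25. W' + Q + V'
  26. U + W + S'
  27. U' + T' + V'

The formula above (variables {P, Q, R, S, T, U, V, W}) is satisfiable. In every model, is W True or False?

Suppose W = 0.
Case U = 0:
Unit clause (R') forces R = 0.
Unit clause (S) forces S = 1.
That conflicts with the unit clause (S').
Undo U and try U = 1.
Unit clause (T) forces T = 1.
Unit clause (V') forces V = 0.
Unit clause (P) forces P = 1.
That conflicts with the unit clause (P').
Both values of U lead to a conflict.
So every satisfying assignment has W = True.

True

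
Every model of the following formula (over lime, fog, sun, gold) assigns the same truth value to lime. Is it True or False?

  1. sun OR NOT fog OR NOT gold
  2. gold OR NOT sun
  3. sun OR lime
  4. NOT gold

Suppose lime = false.
From the singleton clause (sun), sun = true.
From the singleton clause (gold), gold = true.
That conflicts with the unit clause (NOT gold).
So every satisfying assignment has lime = True.

True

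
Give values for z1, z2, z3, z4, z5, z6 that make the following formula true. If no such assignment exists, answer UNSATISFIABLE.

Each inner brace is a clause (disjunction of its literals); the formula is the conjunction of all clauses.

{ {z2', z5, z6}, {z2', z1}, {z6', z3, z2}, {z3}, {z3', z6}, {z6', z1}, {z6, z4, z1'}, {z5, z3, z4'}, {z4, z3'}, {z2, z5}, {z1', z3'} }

From the singleton clause (z3), z3 = 1.
From the singleton clause (z6), z6 = 1.
From the singleton clause (z1), z1 = 1.
Now (z1') is unsatisfied and unit — conflict.

UNSATISFIABLE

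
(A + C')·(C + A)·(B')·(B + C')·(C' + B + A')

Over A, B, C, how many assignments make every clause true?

There are 2^3 = 8 truth assignments over (A, B, C).
Split on B. With B = 1, the clauses containing B are satisfied and B' drops from the rest; 0 of the 2^2 = 4 assignments to the other variables satisfy what remains.
With B = 0, by the same count on the reduced clause set, 1 assignment works.
Total: 0 + 1 = 1.

1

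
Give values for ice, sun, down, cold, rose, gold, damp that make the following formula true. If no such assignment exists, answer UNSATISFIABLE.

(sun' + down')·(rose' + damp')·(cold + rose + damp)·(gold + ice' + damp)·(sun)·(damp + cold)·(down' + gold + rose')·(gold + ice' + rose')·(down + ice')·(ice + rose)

Unit clause (sun) forces sun = 1.
Unit clause (down') forces down = 0.
Unit clause (ice') forces ice = 0.
Unit clause (rose) forces rose = 1.
Unit clause (damp') forces damp = 0.
Unit clause (cold) forces cold = 1.
No clause remains; gold is free.

ice: 0, sun: 1, down: 0, cold: 1, rose: 1, gold: 1, damp: 0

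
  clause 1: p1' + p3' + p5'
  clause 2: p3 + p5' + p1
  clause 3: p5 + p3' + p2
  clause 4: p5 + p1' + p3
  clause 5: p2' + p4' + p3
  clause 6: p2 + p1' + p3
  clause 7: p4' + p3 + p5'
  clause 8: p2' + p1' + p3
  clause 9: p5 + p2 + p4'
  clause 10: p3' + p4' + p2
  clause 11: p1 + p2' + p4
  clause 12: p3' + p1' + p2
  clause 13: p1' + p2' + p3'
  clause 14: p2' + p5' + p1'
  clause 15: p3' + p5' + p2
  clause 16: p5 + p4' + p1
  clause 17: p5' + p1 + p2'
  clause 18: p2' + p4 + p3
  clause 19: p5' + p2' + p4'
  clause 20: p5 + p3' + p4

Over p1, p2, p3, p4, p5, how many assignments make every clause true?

1

There are 2^5 = 32 truth assignments over (p1, p2, p3, p4, p5).
Split on p5. With p5 = 1, the clauses containing p5 are satisfied and p5' drops from the rest; 0 of the 2^4 = 16 assignments to the other variables satisfy what remains.
With p5 = 0, by the same count on the reduced clause set, 1 assignment works.
(One model: p1=F, p2=F, p3=F, p4=F, p5=F.)
Total: 0 + 1 = 1.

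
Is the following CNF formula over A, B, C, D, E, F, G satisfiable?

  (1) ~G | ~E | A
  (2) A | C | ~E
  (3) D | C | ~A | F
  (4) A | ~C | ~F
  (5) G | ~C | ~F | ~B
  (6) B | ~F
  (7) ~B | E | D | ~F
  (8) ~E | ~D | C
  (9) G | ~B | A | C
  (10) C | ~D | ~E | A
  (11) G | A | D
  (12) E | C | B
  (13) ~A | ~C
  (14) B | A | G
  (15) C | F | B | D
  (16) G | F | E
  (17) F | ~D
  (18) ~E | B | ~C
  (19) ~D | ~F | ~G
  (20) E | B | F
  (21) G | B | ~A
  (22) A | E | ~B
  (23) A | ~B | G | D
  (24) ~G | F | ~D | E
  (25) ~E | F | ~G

Yes

Branch on B: set B = 1.
Branch on A: set A = 1.
Unit clause (~C) forces C = 0.
Branch on D: set D = 0.
Unit clause (F) forces F = 1.
Unit clause (E) forces E = 1.
No clause remains; G is free.
A satisfying assignment: A: 1, B: 1, C: 0, D: 0, E: 1, F: 1, G: 0.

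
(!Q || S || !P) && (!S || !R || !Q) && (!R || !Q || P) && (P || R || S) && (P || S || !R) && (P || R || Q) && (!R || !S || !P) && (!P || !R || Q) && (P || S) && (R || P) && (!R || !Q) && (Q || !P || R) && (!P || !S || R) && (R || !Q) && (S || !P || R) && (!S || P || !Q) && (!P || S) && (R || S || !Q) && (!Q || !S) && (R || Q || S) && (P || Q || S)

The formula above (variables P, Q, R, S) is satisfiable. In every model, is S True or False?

Suppose S = false.
Unit clause (P) forces P = true.
But (!P) is also a unit clause — contradiction.
So every satisfying assignment has S = True.

True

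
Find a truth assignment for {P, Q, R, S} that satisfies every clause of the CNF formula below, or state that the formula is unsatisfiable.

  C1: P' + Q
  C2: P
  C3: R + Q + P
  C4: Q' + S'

P: 1; Q: 1; R: 0; S: 0

(P) alone gives P = 1.
(Q) alone gives Q = 1.
(S') alone gives S = 0.
No clause remains; R is free.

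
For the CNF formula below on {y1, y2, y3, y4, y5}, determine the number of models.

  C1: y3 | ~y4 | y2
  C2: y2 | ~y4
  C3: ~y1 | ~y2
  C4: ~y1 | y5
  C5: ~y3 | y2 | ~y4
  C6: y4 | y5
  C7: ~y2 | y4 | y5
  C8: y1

There are 2^5 = 32 truth assignments over (y1, y2, y3, y4, y5).
Split on y4. With y4 = 1, the clauses containing y4 are satisfied and ~y4 drops from the rest; 0 of the 2^4 = 16 assignments to the other variables satisfy what remains.
With y4 = 0, by the same count on the reduced clause set, 2 assignments work.
Total: 0 + 2 = 2.

2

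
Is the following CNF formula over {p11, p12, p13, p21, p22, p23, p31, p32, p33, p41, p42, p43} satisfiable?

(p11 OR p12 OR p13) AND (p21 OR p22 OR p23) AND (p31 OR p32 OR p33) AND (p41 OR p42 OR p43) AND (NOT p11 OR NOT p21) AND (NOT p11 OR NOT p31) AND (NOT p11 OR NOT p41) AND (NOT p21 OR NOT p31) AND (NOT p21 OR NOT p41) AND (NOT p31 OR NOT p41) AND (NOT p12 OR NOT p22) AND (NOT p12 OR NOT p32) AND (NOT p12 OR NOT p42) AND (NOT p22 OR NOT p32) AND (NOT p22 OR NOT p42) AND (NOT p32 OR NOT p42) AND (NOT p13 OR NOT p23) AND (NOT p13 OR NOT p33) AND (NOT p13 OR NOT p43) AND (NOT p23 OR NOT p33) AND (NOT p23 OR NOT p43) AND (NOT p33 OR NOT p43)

No

Branch on p11: set p11 = false.
Branch on p12: set p12 = true.
Unit clause (NOT p22) forces p22 = false.
Unit clause (NOT p32) forces p32 = false.
Unit clause (NOT p42) forces p42 = false.
Branch on p21: set p21 = true.
Unit clause (NOT p31) forces p31 = false.
Unit clause (p33) forces p33 = true.
Unit clause (NOT p41) forces p41 = false.
Unit clause (p43) forces p43 = true.
Now (NOT p43) is unsatisfied and unit — conflict.
Undo p21 and try p21 = false.
Unit clause (p23) forces p23 = true.
Unit clause (NOT p13) forces p13 = false.
Unit clause (NOT p33) forces p33 = false.
Unit clause (p31) forces p31 = true.
Unit clause (NOT p41) forces p41 = false.
Unit clause (p43) forces p43 = true.
Now (NOT p43) is unsatisfied and unit — conflict.
Both values of p21 lead to a conflict.
Undo p12 and try p12 = false.
Unit clause (p13) forces p13 = true.
Unit clause (NOT p23) forces p23 = false.
Unit clause (NOT p33) forces p33 = false.
Unit clause (NOT p43) forces p43 = false.
Branch on p21: set p21 = true.
Unit clause (NOT p31) forces p31 = false.
Unit clause (p32) forces p32 = true.
Unit clause (NOT p41) forces p41 = false.
Unit clause (p42) forces p42 = true.
Now (NOT p42) is unsatisfied and unit — conflict.
Undo p21 and try p21 = false.
Unit clause (p22) forces p22 = true.
Unit clause (NOT p32) forces p32 = false.
Unit clause (p31) forces p31 = true.
Unit clause (NOT p41) forces p41 = false.
Unit clause (p42) forces p42 = true.
Now (NOT p42) is unsatisfied and unit — conflict.
Both values of p21 lead to a conflict.
Both values of p12 lead to a conflict.
Undo p11 and try p11 = true.
Unit clause (NOT p21) forces p21 = false.
Unit clause (NOT p31) forces p31 = false.
Unit clause (NOT p41) forces p41 = false.
Branch on p22: set p22 = true.
Unit clause (NOT p12) forces p12 = false.
Unit clause (NOT p32) forces p32 = false.
Unit clause (p33) forces p33 = true.
Unit clause (NOT p42) forces p42 = false.
Unit clause (p43) forces p43 = true.
Now (NOT p43) is unsatisfied and unit — conflict.
Undo p22 and try p22 = false.
Unit clause (p23) forces p23 = true.
Unit clause (NOT p13) forces p13 = false.
Unit clause (NOT p33) forces p33 = false.
Unit clause (p32) forces p32 = true.
Unit clause (NOT p12) forces p12 = false.
Unit clause (NOT p42) forces p42 = false.
Unit clause (p43) forces p43 = true.
Now (NOT p43) is unsatisfied and unit — conflict.
Both values of p22 lead to a conflict.
Both values of p11 lead to a conflict.
No assignment satisfies every clause.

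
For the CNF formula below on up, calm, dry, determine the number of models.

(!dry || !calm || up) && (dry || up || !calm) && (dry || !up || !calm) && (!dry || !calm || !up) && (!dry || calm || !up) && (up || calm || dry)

2

There are 2^3 = 8 truth assignments over (up, calm, dry).
Check each against the 6 clauses (columns in the order up, calm, dry):
  F F F  ✗ fails (up || calm || dry)
  F F T  ✓ satisfies all
  F T F  ✗ fails (dry || up || !calm)
  F T T  ✗ fails (!dry || !calm || up)
  T F F  ✓ satisfies all
  T F T  ✗ fails (!dry || calm || !up)
  T T F  ✗ fails (dry || !up || !calm)
  T T T  ✗ fails (!dry || !calm || !up)
2 of the 8 rows are models.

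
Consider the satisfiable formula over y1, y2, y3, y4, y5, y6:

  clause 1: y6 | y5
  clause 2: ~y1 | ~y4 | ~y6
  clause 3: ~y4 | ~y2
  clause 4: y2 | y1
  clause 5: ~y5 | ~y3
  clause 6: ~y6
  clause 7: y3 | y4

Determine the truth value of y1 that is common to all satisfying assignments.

Suppose y1 = 0.
The clause (y2) is unit, so y2 = 1.
The clause (~y4) is unit, so y4 = 0.
The clause (~y6) is unit, so y6 = 0.
The clause (y5) is unit, so y5 = 1.
The clause (~y3) is unit, so y3 = 0.
That conflicts with the unit clause (y3).
So every satisfying assignment has y1 = True.

True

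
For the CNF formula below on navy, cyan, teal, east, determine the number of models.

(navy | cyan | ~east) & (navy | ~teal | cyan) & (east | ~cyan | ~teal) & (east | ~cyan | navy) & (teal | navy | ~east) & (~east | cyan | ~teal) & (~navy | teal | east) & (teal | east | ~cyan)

6

There are 2^4 = 16 truth assignments over (navy, cyan, teal, east).
Check each against the 8 clauses (columns in the order navy, cyan, teal, east):
  F F F F  ✓ satisfies all
  F F F T  ✗ fails (navy | cyan | ~east)
  F F T F  ✗ fails (navy | ~teal | cyan)
  F F T T  ✗ fails (navy | cyan | ~east)
  F T F F  ✗ fails (east | ~cyan | navy)
  F T F T  ✗ fails (teal | navy | ~east)
  F T T F  ✗ fails (east | ~cyan | ~teal)
  F T T T  ✓ satisfies all
  T F F F  ✗ fails (~navy | teal | east)
  T F F T  ✓ satisfies all
  T F T F  ✓ satisfies all
  T F T T  ✗ fails (~east | cyan | ~teal)
  T T F F  ✗ fails (~navy | teal | east)
  T T F T  ✓ satisfies all
  T T T F  ✗ fails (east | ~cyan | ~teal)
  T T T T  ✓ satisfies all
6 of the 16 rows are models.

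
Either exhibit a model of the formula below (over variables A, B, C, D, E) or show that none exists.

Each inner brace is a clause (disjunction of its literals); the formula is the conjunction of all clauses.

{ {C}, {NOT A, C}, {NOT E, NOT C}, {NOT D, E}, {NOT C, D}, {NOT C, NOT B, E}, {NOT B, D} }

UNSATISFIABLE

The clause (C) is unit, so C = true.
The clause (NOT E) is unit, so E = false.
The clause (NOT D) is unit, so D = false.
That conflicts with the unit clause (D).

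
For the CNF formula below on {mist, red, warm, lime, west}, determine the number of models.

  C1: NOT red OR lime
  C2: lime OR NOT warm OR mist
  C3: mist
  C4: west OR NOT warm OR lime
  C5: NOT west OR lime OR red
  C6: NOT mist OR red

There are 2^5 = 32 truth assignments over (mist, red, warm, lime, west).
Split on mist. With mist = true, the clauses containing mist are satisfied and NOT mist drops from the rest; 4 of the 2^4 = 16 assignments to the other variables satisfy what remains.
With mist = false, by the same count on the reduced clause set, 0 assignments work.
Total: 4 + 0 = 4.

4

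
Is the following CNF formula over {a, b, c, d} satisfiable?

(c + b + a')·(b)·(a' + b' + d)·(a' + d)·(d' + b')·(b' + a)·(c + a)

Unit clause (b) forces b = 1.
Unit clause (d') forces d = 0.
Unit clause (a') forces a = 0.
That conflicts with the unit clause (a).
No assignment satisfies every clause.

No, unsatisfiable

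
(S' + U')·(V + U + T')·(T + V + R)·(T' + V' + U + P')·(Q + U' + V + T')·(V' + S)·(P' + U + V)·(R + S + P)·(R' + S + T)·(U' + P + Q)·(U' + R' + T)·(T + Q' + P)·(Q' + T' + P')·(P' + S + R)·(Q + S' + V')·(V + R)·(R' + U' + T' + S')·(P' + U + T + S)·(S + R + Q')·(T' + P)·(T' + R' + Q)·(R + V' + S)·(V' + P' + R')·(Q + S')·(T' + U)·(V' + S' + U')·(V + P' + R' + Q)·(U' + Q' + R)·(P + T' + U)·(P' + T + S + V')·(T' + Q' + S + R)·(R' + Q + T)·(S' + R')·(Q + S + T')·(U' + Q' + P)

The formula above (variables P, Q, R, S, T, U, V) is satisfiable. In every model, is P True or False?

Suppose P = 0.
The clause (T') is unit, so T = 0.
The clause (Q') is unit, so Q = 0.
The clause (U') is unit, so U = 0.
The clause (S') is unit, so S = 0.
The clause (V') is unit, so V = 0.
The clause (R) is unit, so R = 1.
That conflicts with the unit clause (R').
So every satisfying assignment has P = True.

True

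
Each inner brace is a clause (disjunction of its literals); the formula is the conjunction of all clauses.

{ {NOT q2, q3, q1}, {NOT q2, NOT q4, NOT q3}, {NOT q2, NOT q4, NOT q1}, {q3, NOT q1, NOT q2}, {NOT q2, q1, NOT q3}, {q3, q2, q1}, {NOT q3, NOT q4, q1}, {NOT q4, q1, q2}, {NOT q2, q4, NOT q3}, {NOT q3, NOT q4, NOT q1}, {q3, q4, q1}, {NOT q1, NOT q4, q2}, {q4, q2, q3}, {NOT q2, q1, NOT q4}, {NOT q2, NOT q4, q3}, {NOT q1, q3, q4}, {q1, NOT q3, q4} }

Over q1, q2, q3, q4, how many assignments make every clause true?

1

There are 2^4 = 16 truth assignments over (q1, q2, q3, q4).
Check each against the 17 clauses (columns in the order q1, q2, q3, q4):
  F F F F  ✗ fails (q3 OR q2 OR q1)
  F F F T  ✗ fails (q3 OR q2 OR q1)
  F F T F  ✗ fails (q1 OR NOT q3 OR q4)
  F F T T  ✗ fails (NOT q3 OR NOT q4 OR q1)
  F T F F  ✗ fails (NOT q2 OR q3 OR q1)
  F T F T  ✗ fails (NOT q2 OR q3 OR q1)
  F T T F  ✗ fails (NOT q2 OR q1 OR NOT q3)
  F T T T  ✗ fails (NOT q2 OR NOT q4 OR NOT q3)
  T F F F  ✗ fails (q4 OR q2 OR q3)
  T F F T  ✗ fails (NOT q1 OR NOT q4 OR q2)
  T F T F  ✓ satisfies all
  T F T T  ✗ fails (NOT q3 OR NOT q4 OR NOT q1)
  T T F F  ✗ fails (q3 OR NOT q1 OR NOT q2)
  T T F T  ✗ fails (NOT q2 OR NOT q4 OR NOT q1)
  T T T F  ✗ fails (NOT q2 OR q4 OR NOT q3)
  T T T T  ✗ fails (NOT q2 OR NOT q4 OR NOT q3)
1 of the 16 rows is a model.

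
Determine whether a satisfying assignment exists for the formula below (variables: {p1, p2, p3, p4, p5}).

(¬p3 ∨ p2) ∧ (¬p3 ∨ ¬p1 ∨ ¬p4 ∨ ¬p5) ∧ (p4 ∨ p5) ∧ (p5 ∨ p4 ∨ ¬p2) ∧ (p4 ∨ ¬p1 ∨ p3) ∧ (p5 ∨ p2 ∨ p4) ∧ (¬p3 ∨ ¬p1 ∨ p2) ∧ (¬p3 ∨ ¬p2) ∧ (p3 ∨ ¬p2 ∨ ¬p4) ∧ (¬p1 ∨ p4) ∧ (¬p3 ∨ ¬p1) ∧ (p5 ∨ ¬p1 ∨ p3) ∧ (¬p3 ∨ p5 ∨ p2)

Yes, satisfiable

Try p3 = False.
Try p4 = False.
Unit clause (p5) forces p5 = True.
Unit clause (¬p1) forces p1 = False.
Every clause is now satisfied; p2 is unconstrained.
A satisfying assignment: p1 ↦ False, p2 ↦ True, p3 ↦ False, p4 ↦ False, p5 ↦ True.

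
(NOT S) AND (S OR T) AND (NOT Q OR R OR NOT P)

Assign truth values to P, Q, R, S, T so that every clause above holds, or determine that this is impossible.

Unit clause (NOT S) forces S = false.
Unit clause (T) forces T = true.
Suppose Q = false.
Every clause is now satisfied; P, R are unconstrained.

P: true; Q: false; R: true; S: false; T: true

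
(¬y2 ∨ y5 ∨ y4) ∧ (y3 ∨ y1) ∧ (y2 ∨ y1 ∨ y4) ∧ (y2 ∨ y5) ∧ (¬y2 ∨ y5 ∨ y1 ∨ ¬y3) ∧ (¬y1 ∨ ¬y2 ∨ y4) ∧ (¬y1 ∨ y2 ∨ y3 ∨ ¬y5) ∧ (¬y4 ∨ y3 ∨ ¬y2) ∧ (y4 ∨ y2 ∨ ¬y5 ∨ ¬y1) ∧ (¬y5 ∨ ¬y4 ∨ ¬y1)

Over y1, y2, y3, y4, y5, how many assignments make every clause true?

There are 2^5 = 32 truth assignments over (y1, y2, y3, y4, y5).
Split on y4. With y4 = True, the clauses containing y4 are satisfied and ¬y4 drops from the rest; 3 of the 2^4 = 16 assignments to the other variables satisfy what remains.
With y4 = False, by the same count on the reduced clause set, 1 assignment works.
(One model: y1=F, y2=F, y3=T, y4=T, y5=T.)
Total: 3 + 1 = 4.

4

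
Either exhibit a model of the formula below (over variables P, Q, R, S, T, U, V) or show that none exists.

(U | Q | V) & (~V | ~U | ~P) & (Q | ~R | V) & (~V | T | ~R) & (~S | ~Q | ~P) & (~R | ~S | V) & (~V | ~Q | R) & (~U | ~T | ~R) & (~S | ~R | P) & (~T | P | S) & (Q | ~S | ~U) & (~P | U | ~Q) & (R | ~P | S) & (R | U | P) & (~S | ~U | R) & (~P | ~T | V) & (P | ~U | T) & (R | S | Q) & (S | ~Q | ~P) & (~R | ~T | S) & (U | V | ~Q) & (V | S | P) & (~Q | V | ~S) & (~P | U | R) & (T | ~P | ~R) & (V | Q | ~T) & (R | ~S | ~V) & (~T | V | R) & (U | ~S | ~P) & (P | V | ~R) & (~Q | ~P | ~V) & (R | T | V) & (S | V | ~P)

UNSATISFIABLE

Try U = 1.
Try V = 0.
Try Q = 1.
The clause (~S) is unit, so S = 0.
The clause (~P) is unit, so P = 0.
Now (P) is unsatisfied and unit — conflict.
Undo Q and try Q = 0.
The clause (~R) is unit, so R = 0.
The clause (~S) is unit, so S = 0.
Now (S) is unsatisfied and unit — conflict.
Both values of Q lead to a conflict.
Undo V and try V = 1.
The clause (~P) is unit, so P = 0.
The clause (T) is unit, so T = 1.
The clause (~R) is unit, so R = 0.
The clause (~Q) is unit, so Q = 0.
The clause (S) is unit, so S = 1.
Now (~S) is unsatisfied and unit — conflict.
Both values of V lead to a conflict.
Undo U and try U = 0.
Try Q = 1.
The clause (~P) is unit, so P = 0.
The clause (R) is unit, so R = 1.
The clause (~S) is unit, so S = 0.
The clause (~T) is unit, so T = 0.
The clause (~V) is unit, so V = 0.
Now (V) is unsatisfied and unit — conflict.
Undo Q and try Q = 0.
The clause (V) is unit, so V = 1.
Try T = 1.
Try P = 1.
The clause (R) is unit, so R = 1.
The clause (S) is unit, so S = 1.
Now (~S) is unsatisfied and unit — conflict.
Undo P and try P = 0.
The clause (S) is unit, so S = 1.
The clause (~R) is unit, so R = 0.
Now (R) is unsatisfied and unit — conflict.
Both values of P lead to a conflict.
Undo T and try T = 0.
The clause (~R) is unit, so R = 0.
The clause (P) is unit, so P = 1.
Now (~P) is unsatisfied and unit — conflict.
Both values of T lead to a conflict.
Both values of Q lead to a conflict.
Both values of U lead to a conflict.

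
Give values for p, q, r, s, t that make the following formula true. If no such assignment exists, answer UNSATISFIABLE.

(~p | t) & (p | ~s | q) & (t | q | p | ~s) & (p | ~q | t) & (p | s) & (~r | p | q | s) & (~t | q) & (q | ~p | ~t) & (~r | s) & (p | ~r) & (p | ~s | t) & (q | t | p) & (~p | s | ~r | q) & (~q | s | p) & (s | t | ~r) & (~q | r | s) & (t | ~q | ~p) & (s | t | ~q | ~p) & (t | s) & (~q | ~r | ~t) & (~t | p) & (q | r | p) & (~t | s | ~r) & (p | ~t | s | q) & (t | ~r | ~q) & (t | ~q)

p: 1, q: 1, r: 0, s: 1, t: 1

Try p = 1.
(t) alone gives t = 1.
(q) alone gives q = 1.
(~r) alone gives r = 0.
(s) alone gives s = 1.
All clauses are satisfied.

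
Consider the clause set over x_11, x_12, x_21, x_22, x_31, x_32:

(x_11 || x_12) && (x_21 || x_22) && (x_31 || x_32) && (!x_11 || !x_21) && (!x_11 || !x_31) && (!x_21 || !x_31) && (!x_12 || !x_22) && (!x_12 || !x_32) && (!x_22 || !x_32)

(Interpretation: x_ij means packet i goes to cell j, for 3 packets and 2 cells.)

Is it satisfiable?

No, unsatisfiable

Try x_11 = true.
(!x_21) alone gives x_21 = false.
(x_22) alone gives x_22 = true.
(!x_31) alone gives x_31 = false.
(x_32) alone gives x_32 = true.
But (!x_32) is also a unit clause — contradiction.
That branch fails; take x_11 = false instead.
(x_12) alone gives x_12 = true.
(!x_22) alone gives x_22 = false.
(x_21) alone gives x_21 = true.
(!x_31) alone gives x_31 = false.
(x_32) alone gives x_32 = true.
But (!x_32) is also a unit clause — contradiction.
Either choice for x_11 ends in contradiction.
No assignment satisfies every clause.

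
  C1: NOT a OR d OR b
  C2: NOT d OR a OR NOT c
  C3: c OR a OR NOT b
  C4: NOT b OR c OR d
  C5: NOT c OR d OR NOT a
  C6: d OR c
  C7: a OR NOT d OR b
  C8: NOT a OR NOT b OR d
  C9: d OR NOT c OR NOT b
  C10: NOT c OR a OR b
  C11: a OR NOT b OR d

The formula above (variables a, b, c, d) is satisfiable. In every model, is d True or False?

Suppose d = false.
The clause (c) is unit, so c = true.
The clause (NOT a) is unit, so a = false.
The clause (NOT b) is unit, so b = false.
That conflicts with the unit clause (b).
So every satisfying assignment has d = True.

True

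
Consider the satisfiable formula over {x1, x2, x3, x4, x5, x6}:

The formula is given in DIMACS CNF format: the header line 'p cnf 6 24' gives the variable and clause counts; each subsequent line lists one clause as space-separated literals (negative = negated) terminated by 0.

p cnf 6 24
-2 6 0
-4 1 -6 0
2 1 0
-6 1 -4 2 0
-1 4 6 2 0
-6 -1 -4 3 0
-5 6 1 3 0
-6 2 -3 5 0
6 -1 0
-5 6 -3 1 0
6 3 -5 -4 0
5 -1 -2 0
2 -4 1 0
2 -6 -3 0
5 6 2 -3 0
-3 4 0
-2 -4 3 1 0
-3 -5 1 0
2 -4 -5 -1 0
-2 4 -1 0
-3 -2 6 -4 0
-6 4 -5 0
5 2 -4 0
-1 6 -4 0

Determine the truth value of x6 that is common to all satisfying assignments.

True

Suppose x6 = False.
Unit clause (¬x2) forces x2 = False.
Unit clause (x1) forces x1 = True.
But (¬x1) is also a unit clause — contradiction.
So every satisfying assignment has x6 = True.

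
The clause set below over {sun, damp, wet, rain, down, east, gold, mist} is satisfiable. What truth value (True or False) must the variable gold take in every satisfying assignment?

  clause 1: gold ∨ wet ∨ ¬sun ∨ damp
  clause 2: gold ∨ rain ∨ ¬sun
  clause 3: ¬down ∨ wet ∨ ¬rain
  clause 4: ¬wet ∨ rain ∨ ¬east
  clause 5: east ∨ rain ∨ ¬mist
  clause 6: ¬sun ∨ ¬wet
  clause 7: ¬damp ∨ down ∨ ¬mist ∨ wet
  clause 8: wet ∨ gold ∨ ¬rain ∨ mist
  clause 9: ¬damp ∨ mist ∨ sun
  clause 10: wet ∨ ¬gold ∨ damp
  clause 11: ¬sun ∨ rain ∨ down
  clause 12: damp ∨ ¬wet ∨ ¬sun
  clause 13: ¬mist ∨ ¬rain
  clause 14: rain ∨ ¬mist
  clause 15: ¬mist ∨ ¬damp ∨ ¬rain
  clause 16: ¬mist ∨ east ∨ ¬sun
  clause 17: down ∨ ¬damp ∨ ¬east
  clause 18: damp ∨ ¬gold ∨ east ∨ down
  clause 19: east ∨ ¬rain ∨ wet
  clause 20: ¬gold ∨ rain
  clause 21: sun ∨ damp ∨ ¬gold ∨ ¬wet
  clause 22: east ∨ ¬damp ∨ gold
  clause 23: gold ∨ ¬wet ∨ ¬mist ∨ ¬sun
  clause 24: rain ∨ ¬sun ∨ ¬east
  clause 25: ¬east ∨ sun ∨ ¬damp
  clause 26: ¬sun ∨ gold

Suppose gold = True.
(rain) alone gives rain = True.
(¬mist) alone gives mist = False.
Case down = False:
Case sun = False:
(¬damp) alone gives damp = False.
(wet) alone gives wet = True.
But (¬wet) is also a unit clause — contradiction.
Backtrack on sun: now try sun = True.
(¬wet) alone gives wet = False.
(damp) alone gives damp = True.
(¬east) alone gives east = False.
But (east) is also a unit clause — contradiction.
Neither sun = True nor sun = False works.
Backtrack on down: now try down = True.
(wet) alone gives wet = True.
(¬sun) alone gives sun = False.
(¬damp) alone gives damp = False.
But (damp) is also a unit clause — contradiction.
Neither down = True nor down = False works.
So every satisfying assignment has gold = False.

False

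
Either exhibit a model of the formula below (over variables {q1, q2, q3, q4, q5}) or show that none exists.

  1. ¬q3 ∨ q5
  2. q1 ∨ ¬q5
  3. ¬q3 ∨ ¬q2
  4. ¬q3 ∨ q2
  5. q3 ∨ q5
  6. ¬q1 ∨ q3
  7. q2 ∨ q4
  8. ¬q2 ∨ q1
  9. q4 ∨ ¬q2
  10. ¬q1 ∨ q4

UNSATISFIABLE

Suppose q3 = False.
(q5) alone gives q5 = True.
(q1) alone gives q1 = True.
Now (¬q1) is unsatisfied and unit — conflict.
So q3 must be the other value — set q3 = True.
(q5) alone gives q5 = True.
(q1) alone gives q1 = True.
(¬q2) alone gives q2 = False.
Now (q2) is unsatisfied and unit — conflict.
Neither q3 = True nor q3 = False works.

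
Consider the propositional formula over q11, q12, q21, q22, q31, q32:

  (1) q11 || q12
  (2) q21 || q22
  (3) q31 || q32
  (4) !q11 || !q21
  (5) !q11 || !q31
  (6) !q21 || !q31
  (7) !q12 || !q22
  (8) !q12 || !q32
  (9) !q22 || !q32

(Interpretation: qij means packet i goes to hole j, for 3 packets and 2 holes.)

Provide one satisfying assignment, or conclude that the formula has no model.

UNSATISFIABLE

Case q11 = true:
From the singleton clause (!q21), q21 = false.
From the singleton clause (q22), q22 = true.
From the singleton clause (!q31), q31 = false.
From the singleton clause (q32), q32 = true.
Now (!q32) is unsatisfied and unit — conflict.
So q11 must be the other value — set q11 = false.
From the singleton clause (q12), q12 = true.
From the singleton clause (!q22), q22 = false.
From the singleton clause (q21), q21 = true.
From the singleton clause (!q31), q31 = false.
From the singleton clause (q32), q32 = true.
Now (!q32) is unsatisfied and unit — conflict.
Both values of q11 lead to a conflict.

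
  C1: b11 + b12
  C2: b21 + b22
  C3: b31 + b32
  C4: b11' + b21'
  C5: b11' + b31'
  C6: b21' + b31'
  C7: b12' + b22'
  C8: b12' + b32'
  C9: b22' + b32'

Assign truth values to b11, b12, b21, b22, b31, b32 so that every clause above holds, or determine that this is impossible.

UNSATISFIABLE

Branch on b11: set b11 = 1.
The clause (b21') is unit, so b21 = 0.
The clause (b22) is unit, so b22 = 1.
The clause (b31') is unit, so b31 = 0.
The clause (b32) is unit, so b32 = 1.
But (b32') is also a unit clause — contradiction.
Undo b11 and try b11 = 0.
The clause (b12) is unit, so b12 = 1.
The clause (b22') is unit, so b22 = 0.
The clause (b21) is unit, so b21 = 1.
The clause (b31') is unit, so b31 = 0.
The clause (b32) is unit, so b32 = 1.
But (b32') is also a unit clause — contradiction.
Either choice for b11 ends in contradiction.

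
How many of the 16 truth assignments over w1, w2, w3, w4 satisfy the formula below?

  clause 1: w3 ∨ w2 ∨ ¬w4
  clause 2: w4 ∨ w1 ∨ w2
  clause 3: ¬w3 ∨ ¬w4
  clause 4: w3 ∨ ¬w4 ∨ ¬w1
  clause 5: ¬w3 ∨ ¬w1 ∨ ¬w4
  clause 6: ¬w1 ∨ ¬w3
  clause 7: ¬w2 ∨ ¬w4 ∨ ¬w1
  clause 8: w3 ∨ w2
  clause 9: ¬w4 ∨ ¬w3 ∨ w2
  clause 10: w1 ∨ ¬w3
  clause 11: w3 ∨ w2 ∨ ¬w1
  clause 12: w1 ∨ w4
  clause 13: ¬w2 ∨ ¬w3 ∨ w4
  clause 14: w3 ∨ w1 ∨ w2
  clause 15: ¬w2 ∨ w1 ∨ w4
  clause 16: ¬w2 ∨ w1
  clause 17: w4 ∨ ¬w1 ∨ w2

There are 2^4 = 16 truth assignments over (w1, w2, w3, w4).
Check each against the 17 clauses (columns in the order w1, w2, w3, w4):
  F F F F  ✗ fails (w4 ∨ w1 ∨ w2)
  F F F T  ✗ fails (w3 ∨ w2 ∨ ¬w4)
  F F T F  ✗ fails (w4 ∨ w1 ∨ w2)
  F F T T  ✗ fails (¬w3 ∨ ¬w4)
  F T F F  ✗ fails (w1 ∨ w4)
  F T F T  ✗ fails (¬w2 ∨ w1)
  F T T F  ✗ fails (w1 ∨ ¬w3)
  F T T T  ✗ fails (¬w3 ∨ ¬w4)
  T F F F  ✗ fails (w3 ∨ w2)
  T F F T  ✗ fails (w3 ∨ w2 ∨ ¬w4)
  T F T F  ✗ fails (¬w1 ∨ ¬w3)
  T F T T  ✗ fails (¬w3 ∨ ¬w4)
  T T F F  ✓ satisfies all
  T T F T  ✗ fails (w3 ∨ ¬w4 ∨ ¬w1)
  T T T F  ✗ fails (¬w1 ∨ ¬w3)
  T T T T  ✗ fails (¬w3 ∨ ¬w4)
1 of the 16 rows is a model.

1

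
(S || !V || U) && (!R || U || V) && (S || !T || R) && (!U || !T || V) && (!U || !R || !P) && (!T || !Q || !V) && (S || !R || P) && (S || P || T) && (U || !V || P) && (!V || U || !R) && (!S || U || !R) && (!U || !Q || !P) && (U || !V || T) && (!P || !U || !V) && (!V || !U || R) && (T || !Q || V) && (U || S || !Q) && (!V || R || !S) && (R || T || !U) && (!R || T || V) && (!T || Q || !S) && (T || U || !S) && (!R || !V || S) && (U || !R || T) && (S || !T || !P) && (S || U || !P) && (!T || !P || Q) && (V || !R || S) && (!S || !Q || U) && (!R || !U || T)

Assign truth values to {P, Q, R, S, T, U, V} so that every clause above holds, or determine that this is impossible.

Case S = true:
Case U = true:
Case T = false:
Unit clause (R) forces R = true.
That conflicts with the unit clause (!R).
Backtrack on T: now try T = true.
Unit clause (V) forces V = true.
Unit clause (!Q) forces Q = false.
That conflicts with the unit clause (Q).
Neither T = true nor T = false works.
Backtrack on U: now try U = false.
Unit clause (!R) forces R = false.
Unit clause (!V) forces V = false.
Unit clause (T) forces T = true.
Unit clause (Q) forces Q = true.
That conflicts with the unit clause (!Q).
Neither U = true nor U = false works.
Backtrack on S: now try S = false.
Case V = false:
Unit clause (!R) forces R = false.
Unit clause (!T) forces T = false.
Unit clause (P) forces P = true.
Unit clause (!Q) forces Q = false.
Unit clause (!U) forces U = false.
That conflicts with the unit clause (U).
Backtrack on V: now try V = true.
Unit clause (U) forces U = true.
Unit clause (!P) forces P = false.
Unit clause (!R) forces R = false.
That conflicts with the unit clause (R).
Neither V = true nor V = false works.
Neither S = true nor S = false works.

UNSATISFIABLE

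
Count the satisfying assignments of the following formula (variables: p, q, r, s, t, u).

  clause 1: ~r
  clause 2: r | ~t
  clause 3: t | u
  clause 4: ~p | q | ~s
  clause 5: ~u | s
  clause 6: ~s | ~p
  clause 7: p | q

1

There are 2^6 = 64 truth assignments over (p, q, r, s, t, u).
Split on r. With r = 1, the clauses containing r are satisfied and ~r drops from the rest; 0 of the 2^5 = 32 assignments to the other variables satisfy what remains.
With r = 0, by the same count on the reduced clause set, 1 assignment works.
Total: 0 + 1 = 1.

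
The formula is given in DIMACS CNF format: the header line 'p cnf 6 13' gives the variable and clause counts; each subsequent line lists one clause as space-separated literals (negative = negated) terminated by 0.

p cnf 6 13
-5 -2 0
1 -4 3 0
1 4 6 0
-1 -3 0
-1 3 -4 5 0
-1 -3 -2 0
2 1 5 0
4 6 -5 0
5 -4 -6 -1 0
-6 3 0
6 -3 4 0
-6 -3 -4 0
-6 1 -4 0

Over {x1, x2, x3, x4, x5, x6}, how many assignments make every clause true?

There are 2^6 = 64 truth assignments over (x1, x2, x3, x4, x5, x6).
Split on x4. With x4 = True, the clauses containing x4 are satisfied and ¬x4 drops from the rest; 3 of the 2^5 = 32 assignments to the other variables satisfy what remains.
With x4 = False, by the same count on the reduced clause set, 4 assignments work.
(One model: x1=F, x2=F, x3=T, x4=F, x5=T, x6=T.)
Total: 3 + 4 = 7.

7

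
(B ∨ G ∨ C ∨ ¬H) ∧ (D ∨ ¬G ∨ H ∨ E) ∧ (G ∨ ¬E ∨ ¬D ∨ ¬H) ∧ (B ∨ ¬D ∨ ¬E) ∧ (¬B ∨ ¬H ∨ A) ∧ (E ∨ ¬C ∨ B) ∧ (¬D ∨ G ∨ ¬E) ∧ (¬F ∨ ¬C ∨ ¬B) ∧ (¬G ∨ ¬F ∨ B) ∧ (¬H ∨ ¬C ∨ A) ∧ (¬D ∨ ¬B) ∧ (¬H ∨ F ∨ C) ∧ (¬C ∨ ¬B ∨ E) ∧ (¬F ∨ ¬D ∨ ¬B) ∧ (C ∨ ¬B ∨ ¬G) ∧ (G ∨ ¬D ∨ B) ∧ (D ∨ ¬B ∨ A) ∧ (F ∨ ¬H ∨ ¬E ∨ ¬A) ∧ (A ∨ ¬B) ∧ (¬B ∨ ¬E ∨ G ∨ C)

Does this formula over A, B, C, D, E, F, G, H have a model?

Case D = False:
Case B = False:
Case E = True:
Case G = False:
Case C = False:
From the singleton clause (¬H), H = False.
All clauses hold; A, F can take either value.
A satisfying assignment: A ↦ True,  B ↦ False,  C ↦ False,  D ↦ False,  E ↦ True,  F ↦ True,  G ↦ False,  H ↦ False.

Yes, satisfiable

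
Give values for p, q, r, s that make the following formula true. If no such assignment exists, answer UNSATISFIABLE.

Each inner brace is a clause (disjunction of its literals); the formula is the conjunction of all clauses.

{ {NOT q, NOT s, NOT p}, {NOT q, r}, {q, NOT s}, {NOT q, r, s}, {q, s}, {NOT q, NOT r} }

UNSATISFIABLE

Try q = false.
From the singleton clause (NOT s), s = false.
But (s) is also a unit clause — contradiction.
Undo q and try q = true.
From the singleton clause (r), r = true.
But (NOT r) is also a unit clause — contradiction.
Neither q = true nor q = false works.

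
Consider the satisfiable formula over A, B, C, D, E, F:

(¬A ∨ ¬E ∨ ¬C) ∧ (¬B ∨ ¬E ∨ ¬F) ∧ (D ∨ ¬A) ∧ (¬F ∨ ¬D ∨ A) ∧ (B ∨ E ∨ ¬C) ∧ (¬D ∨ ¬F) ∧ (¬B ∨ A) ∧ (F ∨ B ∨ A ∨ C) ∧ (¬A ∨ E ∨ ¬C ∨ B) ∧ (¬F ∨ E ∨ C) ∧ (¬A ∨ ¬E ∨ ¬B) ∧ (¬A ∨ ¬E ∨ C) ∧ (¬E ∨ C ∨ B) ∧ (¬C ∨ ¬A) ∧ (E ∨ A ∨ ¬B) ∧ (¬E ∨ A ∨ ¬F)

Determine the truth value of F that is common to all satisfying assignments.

False

Suppose F = True.
From the singleton clause (¬D), D = False.
From the singleton clause (¬A), A = False.
From the singleton clause (¬B), B = False.
From the singleton clause (¬E), E = False.
From the singleton clause (¬C), C = False.
But (C) is also a unit clause — contradiction.
So every satisfying assignment has F = False.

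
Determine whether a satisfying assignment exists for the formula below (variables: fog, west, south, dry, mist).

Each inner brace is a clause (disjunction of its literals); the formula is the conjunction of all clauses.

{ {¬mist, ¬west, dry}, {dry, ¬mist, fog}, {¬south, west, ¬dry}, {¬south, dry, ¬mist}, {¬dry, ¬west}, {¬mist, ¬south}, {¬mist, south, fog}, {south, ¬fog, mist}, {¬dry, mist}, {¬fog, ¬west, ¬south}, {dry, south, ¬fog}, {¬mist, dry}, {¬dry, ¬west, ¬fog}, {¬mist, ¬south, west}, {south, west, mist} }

Suppose dry = True.
Unit clause (¬west) forces west = False.
Unit clause (¬south) forces south = False.
Unit clause (mist) forces mist = True.
Unit clause (fog) forces fog = True.
This assignment satisfies each clause.
A satisfying assignment: fog: True, west: False, south: False, dry: True, mist: True.

Yes, satisfiable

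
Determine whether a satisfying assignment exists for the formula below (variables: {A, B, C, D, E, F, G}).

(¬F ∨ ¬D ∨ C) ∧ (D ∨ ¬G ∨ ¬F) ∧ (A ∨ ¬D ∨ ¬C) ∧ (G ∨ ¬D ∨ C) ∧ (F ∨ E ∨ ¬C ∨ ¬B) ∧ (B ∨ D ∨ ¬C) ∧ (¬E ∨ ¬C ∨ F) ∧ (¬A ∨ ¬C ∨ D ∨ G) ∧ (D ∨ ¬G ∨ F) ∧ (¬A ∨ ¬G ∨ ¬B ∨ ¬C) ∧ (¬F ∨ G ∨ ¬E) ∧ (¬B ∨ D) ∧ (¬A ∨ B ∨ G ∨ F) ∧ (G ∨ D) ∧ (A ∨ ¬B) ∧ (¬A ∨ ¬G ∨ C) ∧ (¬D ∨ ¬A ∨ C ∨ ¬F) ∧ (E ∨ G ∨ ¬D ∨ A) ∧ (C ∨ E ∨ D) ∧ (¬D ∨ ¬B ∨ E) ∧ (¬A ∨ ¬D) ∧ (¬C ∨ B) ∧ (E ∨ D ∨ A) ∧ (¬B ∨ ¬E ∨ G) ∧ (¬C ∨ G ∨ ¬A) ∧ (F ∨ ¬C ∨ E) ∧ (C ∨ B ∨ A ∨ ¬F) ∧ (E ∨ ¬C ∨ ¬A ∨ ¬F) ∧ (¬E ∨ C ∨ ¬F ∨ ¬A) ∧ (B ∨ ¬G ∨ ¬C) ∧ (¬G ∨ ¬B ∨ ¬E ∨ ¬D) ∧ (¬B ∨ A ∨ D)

Case B = False:
From the singleton clause (¬C), C = False.
Case F = False:
Case G = True:
From the singleton clause (D), D = True.
From the singleton clause (¬A), A = False.
All clauses hold; E can take either value.
A satisfying assignment: A ↦ False, B ↦ False, C ↦ False, D ↦ True, E ↦ False, F ↦ False, G ↦ True.

Yes, satisfiable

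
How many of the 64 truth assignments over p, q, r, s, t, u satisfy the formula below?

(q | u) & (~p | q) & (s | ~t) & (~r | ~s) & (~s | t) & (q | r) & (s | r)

9

There are 2^6 = 64 truth assignments over (p, q, r, s, t, u).
Split on p. With p = 1, the clauses containing p are satisfied and ~p drops from the rest; 4 of the 2^5 = 32 assignments to the other variables satisfy what remains.
With p = 0, by the same count on the reduced clause set, 5 assignments work.
(One model: p=F, q=F, r=T, s=F, t=F, u=T.)
Total: 4 + 5 = 9.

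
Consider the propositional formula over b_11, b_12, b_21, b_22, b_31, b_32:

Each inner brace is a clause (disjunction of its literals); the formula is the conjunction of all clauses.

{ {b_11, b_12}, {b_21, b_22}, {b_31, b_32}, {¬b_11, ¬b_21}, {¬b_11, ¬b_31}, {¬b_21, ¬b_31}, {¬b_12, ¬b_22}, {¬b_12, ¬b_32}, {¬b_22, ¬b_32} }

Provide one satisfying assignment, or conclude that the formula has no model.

Branch on b_11: set b_11 = True.
(¬b_21) alone gives b_21 = False.
(b_22) alone gives b_22 = True.
(¬b_31) alone gives b_31 = False.
(b_32) alone gives b_32 = True.
That conflicts with the unit clause (¬b_32).
Backtrack on b_11: now try b_11 = False.
(b_12) alone gives b_12 = True.
(¬b_22) alone gives b_22 = False.
(b_21) alone gives b_21 = True.
(¬b_31) alone gives b_31 = False.
(b_32) alone gives b_32 = True.
That conflicts with the unit clause (¬b_32).
Either choice for b_11 ends in contradiction.

UNSATISFIABLE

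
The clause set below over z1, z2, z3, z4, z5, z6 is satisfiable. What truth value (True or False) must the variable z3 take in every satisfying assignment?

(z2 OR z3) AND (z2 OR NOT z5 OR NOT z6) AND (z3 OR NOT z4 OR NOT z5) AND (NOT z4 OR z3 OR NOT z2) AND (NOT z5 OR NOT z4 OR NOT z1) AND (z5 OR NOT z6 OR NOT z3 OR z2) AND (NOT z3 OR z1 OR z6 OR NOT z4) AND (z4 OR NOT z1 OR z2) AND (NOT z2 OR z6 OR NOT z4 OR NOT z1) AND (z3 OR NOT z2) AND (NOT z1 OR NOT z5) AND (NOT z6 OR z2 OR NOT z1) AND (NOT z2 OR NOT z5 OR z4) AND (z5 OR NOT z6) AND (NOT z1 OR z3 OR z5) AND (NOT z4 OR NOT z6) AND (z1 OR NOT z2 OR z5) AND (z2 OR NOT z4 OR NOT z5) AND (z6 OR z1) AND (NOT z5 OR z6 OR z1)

True

Suppose z3 = false.
The clause (z2) is unit, so z2 = true.
That conflicts with the unit clause (NOT z2).
So every satisfying assignment has z3 = True.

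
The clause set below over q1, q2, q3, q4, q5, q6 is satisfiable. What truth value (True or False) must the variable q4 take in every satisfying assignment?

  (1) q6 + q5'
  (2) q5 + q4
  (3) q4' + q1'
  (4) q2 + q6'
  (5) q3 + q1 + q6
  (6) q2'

True

Suppose q4 = 0.
Unit clause (q5) forces q5 = 1.
Unit clause (q6) forces q6 = 1.
Unit clause (q2) forces q2 = 1.
That conflicts with the unit clause (q2').
So every satisfying assignment has q4 = True.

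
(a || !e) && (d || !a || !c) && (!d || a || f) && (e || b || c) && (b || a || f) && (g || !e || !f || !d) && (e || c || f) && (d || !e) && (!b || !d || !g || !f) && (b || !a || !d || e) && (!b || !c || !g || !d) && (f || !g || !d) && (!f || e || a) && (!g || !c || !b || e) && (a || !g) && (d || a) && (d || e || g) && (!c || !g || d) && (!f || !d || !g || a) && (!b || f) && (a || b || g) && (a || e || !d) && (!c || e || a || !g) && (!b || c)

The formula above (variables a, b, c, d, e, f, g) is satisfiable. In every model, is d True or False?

True

Suppose d = false.
(!e) alone gives e = false.
(a) alone gives a = true.
(!c) alone gives c = false.
(b) alone gives b = true.
But (!b) is also a unit clause — contradiction.
So every satisfying assignment has d = True.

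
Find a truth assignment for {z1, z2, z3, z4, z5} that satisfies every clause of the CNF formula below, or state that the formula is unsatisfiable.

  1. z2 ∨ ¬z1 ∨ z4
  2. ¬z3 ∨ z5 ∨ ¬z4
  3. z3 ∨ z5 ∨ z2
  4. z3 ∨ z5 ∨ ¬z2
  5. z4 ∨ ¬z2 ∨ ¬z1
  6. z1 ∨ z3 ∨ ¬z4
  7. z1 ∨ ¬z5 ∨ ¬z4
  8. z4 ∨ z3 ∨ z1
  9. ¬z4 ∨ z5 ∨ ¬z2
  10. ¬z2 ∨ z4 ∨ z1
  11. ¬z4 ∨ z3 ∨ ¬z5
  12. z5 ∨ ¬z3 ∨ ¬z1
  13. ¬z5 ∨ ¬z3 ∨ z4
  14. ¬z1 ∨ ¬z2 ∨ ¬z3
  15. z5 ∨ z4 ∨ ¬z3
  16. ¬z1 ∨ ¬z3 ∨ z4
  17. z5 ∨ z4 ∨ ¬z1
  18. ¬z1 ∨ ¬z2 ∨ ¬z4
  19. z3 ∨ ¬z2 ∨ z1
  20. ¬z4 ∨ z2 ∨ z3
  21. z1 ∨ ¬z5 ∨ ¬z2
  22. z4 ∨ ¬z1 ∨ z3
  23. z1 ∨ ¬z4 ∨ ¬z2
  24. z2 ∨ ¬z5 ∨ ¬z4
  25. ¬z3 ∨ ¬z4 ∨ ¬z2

UNSATISFIABLE

Case z2 = True:
Case z3 = True:
The clause (¬z1) is unit, so z1 = False.
The clause (z4) is unit, so z4 = True.
Now (¬z4) is unsatisfied and unit — conflict.
Undo z3 and try z3 = False.
The clause (z5) is unit, so z5 = True.
The clause (¬z4) is unit, so z4 = False.
The clause (¬z1) is unit, so z1 = False.
Now (z1) is unsatisfied and unit — conflict.
Both values of z3 lead to a conflict.
Undo z2 and try z2 = False.
Case z1 = False:
Case z3 = True:
Case z5 = True:
The clause (¬z4) is unit, so z4 = False.
Now (z4) is unsatisfied and unit — conflict.
Undo z5 and try z5 = False.
The clause (¬z4) is unit, so z4 = False.
Now (z4) is unsatisfied and unit — conflict.
Both values of z5 lead to a conflict.
Undo z3 and try z3 = False.
The clause (z5) is unit, so z5 = True.
The clause (¬z4) is unit, so z4 = False.
Now (z4) is unsatisfied and unit — conflict.
Both values of z3 lead to a conflict.
Undo z1 and try z1 = True.
The clause (z4) is unit, so z4 = True.
The clause (z3) is unit, so z3 = True.
The clause (z5) is unit, so z5 = True.
Now (¬z5) is unsatisfied and unit — conflict.
Both values of z1 lead to a conflict.
Both values of z2 lead to a conflict.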